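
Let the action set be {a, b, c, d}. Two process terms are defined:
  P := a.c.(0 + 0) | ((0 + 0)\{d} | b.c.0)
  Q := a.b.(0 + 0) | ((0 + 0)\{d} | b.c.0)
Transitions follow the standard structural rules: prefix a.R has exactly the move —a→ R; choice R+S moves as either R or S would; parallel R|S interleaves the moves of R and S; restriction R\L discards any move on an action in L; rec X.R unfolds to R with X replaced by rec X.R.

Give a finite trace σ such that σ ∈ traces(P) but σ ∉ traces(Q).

ac

Reachable graph of P (9 states):
  m0 = a.c.(0 + 0) | ((0 + 0)\{d} | b.c.0) has moves =a=> m1, =b=> m2
  m1 = c.(0 + 0) | ((0 + 0)\{d} | b.c.0) has moves =b=> m3, =c=> m4
  m2 = a.c.(0 + 0) | ((0 + 0)\{d} | c.0) has moves =a=> m3, =c=> m5
  m3 = c.(0 + 0) | ((0 + 0)\{d} | c.0) has moves =c=> m6, =c=> m7
  m4 = (0 + 0) | ((0 + 0)\{d} | b.c.0) has moves =b=> m6
  m5 = a.c.(0 + 0) | ((0 + 0)\{d} | 0) has moves =a=> m7
  m6 = (0 + 0) | ((0 + 0)\{d} | c.0) has moves =c=> m8
  m7 = c.(0 + 0) | ((0 + 0)\{d} | 0) has moves =c=> m8
  m8 = (0 + 0) | ((0 + 0)\{d} | 0) has moves ·
Reachable graph of Q (9 states):
  n0 = a.b.(0 + 0) | ((0 + 0)\{d} | b.c.0) has moves =a=> n1, =b=> n2
  n1 = b.(0 + 0) | ((0 + 0)\{d} | b.c.0) has moves =b=> n3, =b=> n4
  n2 = a.b.(0 + 0) | ((0 + 0)\{d} | c.0) has moves =a=> n4, =c=> n5
  n3 = (0 + 0) | ((0 + 0)\{d} | b.c.0) has moves =b=> n6
  n4 = b.(0 + 0) | ((0 + 0)\{d} | c.0) has moves =b=> n6, =c=> n7
  n5 = a.b.(0 + 0) | ((0 + 0)\{d} | 0) has moves =a=> n7
  n6 = (0 + 0) | ((0 + 0)\{d} | c.0) has moves =c=> n8
  n7 = b.(0 + 0) | ((0 + 0)\{d} | 0) has moves =b=> n8
  n8 = (0 + 0) | ((0 + 0)\{d} | 0) has moves ·
Trace ⟨ac⟩ through P, begin at {m0}:
  after a @ step 1: {m1}
  after c @ step 2: {m4}
  P completes σ.
Trace ⟨ac⟩ through Q, begin at {n0}:
  after a @ step 1: {n1}
  after c @ step 2: ∅ (Q stuck)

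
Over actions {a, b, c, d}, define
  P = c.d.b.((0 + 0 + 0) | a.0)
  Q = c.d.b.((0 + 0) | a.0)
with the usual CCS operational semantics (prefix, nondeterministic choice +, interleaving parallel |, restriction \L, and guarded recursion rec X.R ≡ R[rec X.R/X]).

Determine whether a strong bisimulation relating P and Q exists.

P's transition system — 5 states:
  p0 = c.d.b.((0 + 0 + 0) | a.0) ⊢ --c--▸ p1
  p1 = d.b.((0 + 0 + 0) | a.0) ⊢ --d--▸ p2
  p2 = b.((0 + 0 + 0) | a.0) ⊢ --b--▸ p3
  p3 = (0 + 0 + 0) | a.0 ⊢ --a--▸ p4
  p4 = (0 + 0 + 0) | 0 ⊢ ∅
Q's transition system — 5 states:
  q0 = c.d.b.((0 + 0) | a.0) ⊢ --c--▸ q1
  q1 = d.b.((0 + 0) | a.0) ⊢ --d--▸ q2
  q2 = b.((0 + 0) | a.0) ⊢ --b--▸ q3
  q3 = (0 + 0) | a.0 ⊢ --a--▸ q4
  q4 = (0 + 0) | 0 ⊢ ∅
Bisimilarity quotient blocks:
  B0 = {p0, q0}
  B1 = {p1, q1}
  B2 = {p2, q2}
  B3 = {p3, q3}
  B4 = {p4, q4}
p0 ∈ B0, q0 ∈ B0 → same block

P ~ Q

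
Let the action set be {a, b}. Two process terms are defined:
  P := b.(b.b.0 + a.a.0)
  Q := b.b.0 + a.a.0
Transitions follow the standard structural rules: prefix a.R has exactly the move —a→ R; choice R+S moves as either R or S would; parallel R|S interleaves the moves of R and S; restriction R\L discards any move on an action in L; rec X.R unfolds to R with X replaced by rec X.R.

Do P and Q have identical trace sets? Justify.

P's transition system — 5 states:
  m0 = b.(b.b.0 + a.a.0) → =b=> m1
  m1 = b.b.0 + a.a.0 → =a=> m2, =b=> m3
  m2 = a.0 → =a=> m4
  m3 = b.0 → =b=> m4
  m4 = 0 → ·
Q's transition system — 4 states:
  n0 = b.b.0 + a.a.0 → =a=> n1, =b=> n2
  n1 = a.0 → =a=> n3
  n2 = b.0 → =b=> n3
  n3 = 0 → ·
Run σ = ⟨ba⟩ on P: start {m0}
  after b @ step 1: {m1}
  after a @ step 2: {m2}
  — P admits the full trace.
Run σ = ⟨ba⟩ on Q: start {n0}
  after b @ step 1: {n2}
  after a @ step 2: ∅ (Q stuck)

NO — witness ⟨ba⟩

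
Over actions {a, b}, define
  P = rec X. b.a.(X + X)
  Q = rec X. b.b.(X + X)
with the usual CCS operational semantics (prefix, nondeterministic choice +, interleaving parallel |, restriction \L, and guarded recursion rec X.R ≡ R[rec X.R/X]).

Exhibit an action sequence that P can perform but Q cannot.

P's transition system — 3 states:
  u0 = rec X. b.a.(X + X) ⊢ -b-> u1
  u1 = a.((rec X. b.a.(X + X)) + (rec X. b.a.(X + X))) ⊢ -a-> u2
  u2 = (rec X. b.a.(X + X)) + (rec X. b.a.(X + X)) ⊢ -b-> u1
Q's transition system — 3 states:
  v0 = rec X. b.b.(X + X) ⊢ -b-> v1
  v1 = b.((rec X. b.b.(X + X)) + (rec X. b.b.(X + X))) ⊢ -b-> v2
  v2 = (rec X. b.b.(X + X)) + (rec X. b.b.(X + X)) ⊢ -b-> v1
Trace ⟨ba⟩ through P, begin at {u0}:
  [1] b ⇒ {u1}
  [2] a ⇒ {u2}
  — P admits the full trace.
Trace ⟨ba⟩ through Q, begin at {v0}:
  [1] b ⇒ {v1}
  [2] a ⇒ ∅ (Q stuck)

ba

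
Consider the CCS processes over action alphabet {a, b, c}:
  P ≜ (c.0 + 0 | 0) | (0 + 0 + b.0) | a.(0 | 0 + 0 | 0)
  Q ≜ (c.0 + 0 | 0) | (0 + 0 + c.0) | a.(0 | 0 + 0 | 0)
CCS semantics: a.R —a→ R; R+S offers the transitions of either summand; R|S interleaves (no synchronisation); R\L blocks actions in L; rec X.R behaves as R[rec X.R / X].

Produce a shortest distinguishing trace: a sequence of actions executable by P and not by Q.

Reachable graph of P (8 states):
  m0 = (c.0 + 0 | 0) | (0 + 0 + b.0) | a.(0 | 0 + 0 | 0) :: -a-> m1, -b-> m2, -c-> m3
  m1 = (c.0 + 0 | 0) | (0 + 0 + b.0) | (0 | 0 + 0 | 0) :: -b-> m4, -c-> m5
  m2 = (c.0 + 0 | 0) | 0 | a.(0 | 0 + 0 | 0) :: -a-> m4, -c-> m6
  m3 = 0 | (0 + 0 + b.0) | a.(0 | 0 + 0 | 0) :: -a-> m5, -b-> m6
  m4 = (c.0 + 0 | 0) | 0 | (0 | 0 + 0 | 0) :: -c-> m7
  m5 = 0 | (0 + 0 + b.0) | (0 | 0 + 0 | 0) :: -b-> m7
  m6 = 0 | 0 | a.(0 | 0 + 0 | 0) :: -a-> m7
  m7 = 0 | 0 | (0 | 0 + 0 | 0) :: ·
Reachable graph of Q (8 states):
  n0 = (c.0 + 0 | 0) | (0 + 0 + c.0) | a.(0 | 0 + 0 | 0) :: -a-> n1, -c-> n2, -c-> n3
  n1 = (c.0 + 0 | 0) | (0 + 0 + c.0) | (0 | 0 + 0 | 0) :: -c-> n4, -c-> n5
  n2 = (c.0 + 0 | 0) | 0 | a.(0 | 0 + 0 | 0) :: -a-> n4, -c-> n6
  n3 = 0 | (0 + 0 + c.0) | a.(0 | 0 + 0 | 0) :: -a-> n5, -c-> n6
  n4 = (c.0 + 0 | 0) | 0 | (0 | 0 + 0 | 0) :: -c-> n7
  n5 = 0 | (0 + 0 + c.0) | (0 | 0 + 0 | 0) :: -c-> n7
  n6 = 0 | 0 | a.(0 | 0 + 0 | 0) :: -a-> n7
  n7 = 0 | 0 | (0 | 0 + 0 | 0) :: ·
Trace ⟨b⟩ through P, begin at {m0}:
  after b @ step 1: {m2}
  ✓ P
Trace ⟨b⟩ through Q, begin at {n0}:
  after b @ step 1: ∅ (Q stuck)

b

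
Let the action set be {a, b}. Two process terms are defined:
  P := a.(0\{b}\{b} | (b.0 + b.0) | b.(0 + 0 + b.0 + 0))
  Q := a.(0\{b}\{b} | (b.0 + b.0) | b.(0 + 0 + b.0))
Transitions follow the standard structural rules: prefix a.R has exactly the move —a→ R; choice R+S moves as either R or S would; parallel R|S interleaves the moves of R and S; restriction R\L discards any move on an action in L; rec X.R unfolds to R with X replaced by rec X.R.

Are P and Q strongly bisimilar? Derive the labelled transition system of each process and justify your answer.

P ~ Q

P's transition system — 7 states:
  s0 = a.(0\{b}\{b} | (b.0 + b.0) | b.(0 + 0 + b.0 + 0)) → —a→ s1
  s1 = 0\{b}\{b} | (b.0 + b.0) | b.(0 + 0 + b.0 + 0) → —b→ s2, —b→ s3
  s2 = 0\{b}\{b} | (b.0 + b.0) | (0 + 0 + b.0 + 0) → —b→ s4, —b→ s5
  s3 = 0\{b}\{b} | 0 | b.(0 + 0 + b.0 + 0) → —b→ s5
  s4 = 0\{b}\{b} | (b.0 + b.0) | 0 → —b→ s6
  s5 = 0\{b}\{b} | 0 | (0 + 0 + b.0 + 0) → —b→ s6
  s6 = 0\{b}\{b} | 0 | 0 → ∅
Q's transition system — 7 states:
  t0 = a.(0\{b}\{b} | (b.0 + b.0) | b.(0 + 0 + b.0)) → —a→ t1
  t1 = 0\{b}\{b} | (b.0 + b.0) | b.(0 + 0 + b.0) → —b→ t2, —b→ t3
  t2 = 0\{b}\{b} | (b.0 + b.0) | (0 + 0 + b.0) → —b→ t4, —b→ t5
  t3 = 0\{b}\{b} | 0 | b.(0 + 0 + b.0) → —b→ t5
  t4 = 0\{b}\{b} | (b.0 + b.0) | 0 → —b→ t6
  t5 = 0\{b}\{b} | 0 | (0 + 0 + b.0) → —b→ t6
  t6 = 0\{b}\{b} | 0 | 0 → ∅
Bisimilarity quotient blocks:
  B0 = {s0, t0}
  B1 = {s1, t1}
  B2 = {s2, s3, t2, t3}
  B3 = {s4, s5, t4, t5}
  B4 = {s6, t6}
s0 ∈ B0, t0 ∈ B0 → same block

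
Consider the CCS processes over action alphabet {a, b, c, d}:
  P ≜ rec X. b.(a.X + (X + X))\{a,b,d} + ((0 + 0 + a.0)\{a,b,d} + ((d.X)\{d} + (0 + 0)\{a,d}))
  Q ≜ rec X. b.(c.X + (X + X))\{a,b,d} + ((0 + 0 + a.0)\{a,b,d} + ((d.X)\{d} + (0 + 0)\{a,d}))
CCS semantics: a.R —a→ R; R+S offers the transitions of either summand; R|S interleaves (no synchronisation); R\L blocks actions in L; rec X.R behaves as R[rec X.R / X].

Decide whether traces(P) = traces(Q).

trace-distinct — witness ⟨bc⟩

LTS(P): 2 reachable states
  s0 = rec X. b.(a.X + (X + X))\{a,b,d} + ((0 + 0 + a.0)\{a,b,d} + ((d.X)\{d} + (0 + 0)\{a,d})) :: -b-> s1
  s1 = (a.(rec X. b.(a.X + (X + X))\{a,b,d} + ((0 + 0 + a.0)\{a,b,d} + ((d.X)\{d} + (0 + 0)\{a,d}))) + ((rec X. b.(a.X + (X + X))\{a,b,d} + ((0 + 0 + a.0)\{a,b,d} + ((d.X)\{d} + (0 + 0)\{a,d}))) + (rec X. b.(a.X + (X + X))\{a,b,d} + ((0 + 0 + a.0)\{a,b,d} + ((d.X)\{d} + (0 + 0)\{a,d})))))\{a,b,d} :: ·
LTS(Q): 3 reachable states
  t0 = rec X. b.(c.X + (X + X))\{a,b,d} + ((0 + 0 + a.0)\{a,b,d} + ((d.X)\{d} + (0 + 0)\{a,d})) :: -b-> t1
  t1 = (c.(rec X. b.(c.X + (X + X))\{a,b,d} + ((0 + 0 + a.0)\{a,b,d} + ((d.X)\{d} + (0 + 0)\{a,d}))) + ((rec X. b.(c.X + (X + X))\{a,b,d} + ((0 + 0 + a.0)\{a,b,d} + ((d.X)\{d} + (0 + 0)\{a,d}))) + (rec X. b.(c.X + (X + X))\{a,b,d} + ((0 + 0 + a.0)\{a,b,d} + ((d.X)\{d} + (0 + 0)\{a,d})))))\{a,b,d} :: -c-> t2
  t2 = (rec X. b.(c.X + (X + X))\{a,b,d} + ((0 + 0 + a.0)\{a,b,d} + ((d.X)\{d} + (0 + 0)\{a,d})))\{a,b,d} :: ·
Executing bc from Q (initial set {t0}):
  [1] b ⇒ {t1}
  [2] c ⇒ {t2}
  ✓ Q
Executing bc from P (initial set {s0}):
  [1] b ⇒ {s1}
  [2] c ⇒ no successor for P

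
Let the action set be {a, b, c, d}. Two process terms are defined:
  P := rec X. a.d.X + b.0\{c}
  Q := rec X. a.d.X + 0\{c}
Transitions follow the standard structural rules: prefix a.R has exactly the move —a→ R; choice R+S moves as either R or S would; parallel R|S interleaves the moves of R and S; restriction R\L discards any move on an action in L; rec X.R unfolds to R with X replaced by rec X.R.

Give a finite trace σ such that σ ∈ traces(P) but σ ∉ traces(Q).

Reachable graph of P (3 states):
  m0 = rec X. a.d.X + b.0\{c} → ··a··> m1, ··b··> m2
  m1 = d.(rec X. a.d.X + b.0\{c}) → ··d··> m0
  m2 = 0\{c} → (no moves)
Reachable graph of Q (2 states):
  n0 = rec X. a.d.X + 0\{c} → ··a··> n1
  n1 = d.(rec X. a.d.X + 0\{c}) → ··d··> n0
Executing b from P (initial set {m0}):
  after b @ step 1: {m2}
  — P admits the full trace.
Executing b from Q (initial set {n0}):
  after b @ step 1: ∅  — Q cannot continue

b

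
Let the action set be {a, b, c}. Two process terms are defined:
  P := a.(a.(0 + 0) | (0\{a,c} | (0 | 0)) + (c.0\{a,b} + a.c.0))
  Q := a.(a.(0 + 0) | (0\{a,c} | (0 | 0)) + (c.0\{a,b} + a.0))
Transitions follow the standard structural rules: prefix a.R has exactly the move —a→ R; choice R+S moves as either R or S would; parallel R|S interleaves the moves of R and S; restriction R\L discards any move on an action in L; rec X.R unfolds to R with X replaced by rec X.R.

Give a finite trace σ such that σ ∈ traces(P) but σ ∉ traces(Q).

P's transition system — 6 states:
  u0 = a.(a.(0 + 0) | (0\{a,c} | (0 | 0)) + (c.0\{a,b} + a.c.0)) has moves --a--▸ u1
  u1 = a.(0 + 0) | (0\{a,c} | (0 | 0)) + (c.0\{a,b} + a.c.0) has moves --a--▸ u2, --a--▸ u3, --c--▸ u4
  u2 = (0 + 0) | (0\{a,c} | (0 | 0)) has moves stopped
  u3 = c.0 has moves --c--▸ u5
  u4 = 0\{a,b} has moves stopped
  u5 = 0 has moves stopped
Q's transition system — 5 states:
  v0 = a.(a.(0 + 0) | (0\{a,c} | (0 | 0)) + (c.0\{a,b} + a.0)) has moves --a--▸ v1
  v1 = a.(0 + 0) | (0\{a,c} | (0 | 0)) + (c.0\{a,b} + a.0) has moves --a--▸ v2, --a--▸ v3, --c--▸ v4
  v2 = (0 + 0) | (0\{a,c} | (0 | 0)) has moves stopped
  v3 = 0 has moves stopped
  v4 = 0\{a,b} has moves stopped
Trace ⟨aac⟩ through P, begin at {u0}:
  step 1 (a): {u1}
  step 2 (a): {u2, u3}
  step 3 (c): {u5}
  — P admits the full trace.
Trace ⟨aac⟩ through Q, begin at {v0}:
  step 1 (a): {v1}
  step 2 (a): {v2, v3}
  step 3 (c): no successor for Q

aac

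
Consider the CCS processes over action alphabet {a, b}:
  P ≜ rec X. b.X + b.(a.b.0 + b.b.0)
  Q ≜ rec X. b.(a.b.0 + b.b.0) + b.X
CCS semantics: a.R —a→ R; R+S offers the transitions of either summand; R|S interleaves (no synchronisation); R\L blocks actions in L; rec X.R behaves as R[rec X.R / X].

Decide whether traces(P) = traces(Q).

trace-equivalent

P's transition system — 4 states:
  s0 = rec X. b.X + b.(a.b.0 + b.b.0) | --b--▸ s0, --b--▸ s1
  s1 = a.b.0 + b.b.0 | --a--▸ s2, --b--▸ s2
  s2 = b.0 | --b--▸ s3
  s3 = 0 | ∅
Q's transition system — 4 states:
  t0 = rec X. b.(a.b.0 + b.b.0) + b.X | --b--▸ t0, --b--▸ t1
  t1 = a.b.0 + b.b.0 | --a--▸ t2, --b--▸ t2
  t2 = b.0 | --b--▸ t3
  t3 = 0 | ∅
Partition-refinement fixed point:
  B0 = {s0, t0}
  B1 = {s1, t1}
  B2 = {s2, t2}
  B3 = {s3, t3}
s0 ∈ B0, t0 ∈ B0 → same block
Bisimilar ⇒ trace-equivalent.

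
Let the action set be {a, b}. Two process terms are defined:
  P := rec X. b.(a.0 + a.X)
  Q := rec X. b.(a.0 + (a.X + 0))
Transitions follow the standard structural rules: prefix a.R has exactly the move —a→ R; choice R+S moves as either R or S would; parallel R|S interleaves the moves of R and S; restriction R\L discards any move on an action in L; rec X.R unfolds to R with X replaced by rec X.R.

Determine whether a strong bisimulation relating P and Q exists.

Reachable graph of P (3 states):
  m0 = rec X. b.(a.0 + a.X) | =b=> m1
  m1 = a.0 + a.(rec X. b.(a.0 + a.X)) | =a=> m0, =a=> m2
  m2 = 0 | ·
Reachable graph of Q (3 states):
  n0 = rec X. b.(a.0 + (a.X + 0)) | =b=> n1
  n1 = a.0 + (a.(rec X. b.(a.0 + (a.X + 0))) + 0) | =a=> n0, =a=> n2
  n2 = 0 | ·
Coarsest stable partition (strong bisimilarity classes):
  B0 = {m0, n0}
  B1 = {m1, n1}
  B2 = {m2, n2}
m0 ∈ B0, n0 ∈ B0 → same block

P ~ Q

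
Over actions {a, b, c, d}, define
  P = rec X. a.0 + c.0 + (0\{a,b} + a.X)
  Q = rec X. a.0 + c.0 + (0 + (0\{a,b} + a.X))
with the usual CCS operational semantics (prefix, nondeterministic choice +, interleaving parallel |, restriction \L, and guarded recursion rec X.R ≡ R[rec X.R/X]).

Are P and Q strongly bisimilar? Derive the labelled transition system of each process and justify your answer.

bisimilar

Reachable graph of P (2 states):
  m0 = rec X. a.0 + c.0 + (0\{a,b} + a.X) has moves ··a··> m0, ··a··> m1, ··c··> m1
  m1 = 0 has moves ·
Reachable graph of Q (2 states):
  n0 = rec X. a.0 + c.0 + (0 + (0\{a,b} + a.X)) has moves ··a··> n0, ··a··> n1, ··c··> n1
  n1 = 0 has moves ·
Coarsest stable partition (strong bisimilarity classes):
  B0 = {m0, n0}
  B1 = {m1, n1}
m0 ∈ B0, n0 ∈ B0 → same block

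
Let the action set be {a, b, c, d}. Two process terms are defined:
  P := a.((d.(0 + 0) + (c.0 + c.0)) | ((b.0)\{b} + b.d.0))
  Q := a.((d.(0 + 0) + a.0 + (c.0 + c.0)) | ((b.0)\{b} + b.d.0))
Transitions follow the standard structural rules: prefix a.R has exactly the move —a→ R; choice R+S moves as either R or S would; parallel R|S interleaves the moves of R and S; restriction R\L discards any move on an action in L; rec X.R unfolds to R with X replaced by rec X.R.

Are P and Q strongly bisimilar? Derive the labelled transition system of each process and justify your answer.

Reachable graph of P (10 states):
  s0 = a.((d.(0 + 0) + (c.0 + c.0)) | ((b.0)\{b} + b.d.0)) has moves =a=> s1
  s1 = (d.(0 + 0) + (c.0 + c.0)) | ((b.0)\{b} + b.d.0) has moves =b=> s2, =c=> s3, =d=> s4
  s2 = (d.(0 + 0) + (c.0 + c.0)) | d.0 has moves =c=> s5, =d=> s6, =d=> s7
  s3 = 0 | ((b.0)\{b} + b.d.0) has moves =b=> s5
  s4 = (0 + 0) | ((b.0)\{b} + b.d.0) has moves =b=> s6
  s5 = 0 | d.0 has moves =d=> s8
  s6 = (0 + 0) | d.0 has moves =d=> s9
  s7 = (d.(0 + 0) + (c.0 + c.0)) | 0 has moves =c=> s8, =d=> s9
  s8 = 0 | 0 has moves deadlocked
  s9 = (0 + 0) | 0 has moves deadlocked
Reachable graph of Q (10 states):
  t0 = a.((d.(0 + 0) + a.0 + (c.0 + c.0)) | ((b.0)\{b} + b.d.0)) has moves =a=> t1
  t1 = (d.(0 + 0) + a.0 + (c.0 + c.0)) | ((b.0)\{b} + b.d.0) has moves =a=> t2, =b=> t3, =c=> t2, =d=> t4
  t2 = 0 | ((b.0)\{b} + b.d.0) has moves =b=> t5
  t3 = (d.(0 + 0) + a.0 + (c.0 + c.0)) | d.0 has moves =a=> t5, =c=> t5, =d=> t6, =d=> t7
  t4 = (0 + 0) | ((b.0)\{b} + b.d.0) has moves =b=> t6
  t5 = 0 | d.0 has moves =d=> t8
  t6 = (0 + 0) | d.0 has moves =d=> t9
  t7 = (d.(0 + 0) + a.0 + (c.0 + c.0)) | 0 has moves =a=> t8, =c=> t8, =d=> t9
  t8 = 0 | 0 has moves deadlocked
  t9 = (0 + 0) | 0 has moves deadlocked
Partition-refinement fixed point:
  B0 = {s0}
  B1 = {s1}
  B2 = {s3, s4, t2, t4}
  B3 = {s5, s6, t5, t6}
  B4 = {s8, s9, t8, t9}
  B5 = {s2}
  B6 = {s7}
  B7 = {t0}
  B8 = {t1}
  B9 = {t3}
  B10 = {t7}
s0 ∈ B0, t0 ∈ B7 → different blocks

not bisimilar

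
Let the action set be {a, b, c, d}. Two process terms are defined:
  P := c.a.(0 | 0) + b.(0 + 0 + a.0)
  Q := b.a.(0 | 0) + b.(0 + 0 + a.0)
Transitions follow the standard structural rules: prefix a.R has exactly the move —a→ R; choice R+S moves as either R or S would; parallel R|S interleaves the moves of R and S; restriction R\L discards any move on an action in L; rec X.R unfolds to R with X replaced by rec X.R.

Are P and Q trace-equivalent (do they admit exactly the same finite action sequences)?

Reachable graph of P (5 states):
  m0 = c.a.(0 | 0) + b.(0 + 0 + a.0) ⊢ ··b··> m1, ··c··> m2
  m1 = 0 + 0 + a.0 ⊢ ··a··> m3
  m2 = a.(0 | 0) ⊢ ··a··> m4
  m3 = 0 ⊢ ·
  m4 = 0 | 0 ⊢ ·
Reachable graph of Q (5 states):
  n0 = b.a.(0 | 0) + b.(0 + 0 + a.0) ⊢ ··b··> n1, ··b··> n2
  n1 = 0 + 0 + a.0 ⊢ ··a··> n3
  n2 = a.(0 | 0) ⊢ ··a··> n4
  n3 = 0 ⊢ ·
  n4 = 0 | 0 ⊢ ·
Run σ = ⟨c⟩ on P: start {m0}
  step 1 (c): {m2}
  P completes σ.
Run σ = ⟨c⟩ on Q: start {n0}
  step 1 (c): ∅  — Q cannot continue

trace-distinct — witness ⟨c⟩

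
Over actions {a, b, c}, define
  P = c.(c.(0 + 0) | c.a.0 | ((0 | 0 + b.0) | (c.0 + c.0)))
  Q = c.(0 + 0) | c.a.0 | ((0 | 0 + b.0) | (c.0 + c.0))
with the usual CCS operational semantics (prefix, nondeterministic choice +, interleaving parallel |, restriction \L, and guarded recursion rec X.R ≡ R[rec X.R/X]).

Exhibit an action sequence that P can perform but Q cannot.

P's transition system — 25 states:
  p0 = c.(c.(0 + 0) | c.a.0 | ((0 | 0 + b.0) | (c.0 + c.0))) | -c-> p1
  p1 = c.(0 + 0) | c.a.0 | ((0 | 0 + b.0) | (c.0 + c.0)) | -b-> p2, -c-> p3, -c-> p4, -c-> p5
  p2 = c.(0 + 0) | c.a.0 | (0 | (c.0 + c.0)) | -c-> p6, -c-> p7, -c-> p8
  p3 = (0 + 0) | c.a.0 | ((0 | 0 + b.0) | (c.0 + c.0)) | -b-> p6, -c-> p10, -c-> p9
  p4 = c.(0 + 0) | a.0 | ((0 | 0 + b.0) | (c.0 + c.0)) | -a-> p11, -b-> p7, -c-> p12, -c-> p9
  p5 = c.(0 + 0) | c.a.0 | ((0 | 0 + b.0) | 0) | -b-> p8, -c-> p10, -c-> p12
  p6 = (0 + 0) | c.a.0 | (0 | (c.0 + c.0)) | -c-> p13, -c-> p14
  p7 = c.(0 + 0) | a.0 | (0 | (c.0 + c.0)) | -a-> p15, -c-> p13, -c-> p16
  p8 = c.(0 + 0) | c.a.0 | (0 | 0) | -c-> p14, -c-> p16
  p9 = (0 + 0) | a.0 | ((0 | 0 + b.0) | (c.0 + c.0)) | -a-> p17, -b-> p13, -c-> p18
  p10 = (0 + 0) | c.a.0 | ((0 | 0 + b.0) | 0) | -b-> p14, -c-> p18
  p11 = c.(0 + 0) | 0 | ((0 | 0 + b.0) | (c.0 + c.0)) | -b-> p15, -c-> p17, -c-> p19
  p12 = c.(0 + 0) | a.0 | ((0 | 0 + b.0) | 0) | -a-> p19, -b-> p16, -c-> p18
  p13 = (0 + 0) | a.0 | (0 | (c.0 + c.0)) | -a-> p20, -c-> p21
  p14 = (0 + 0) | c.a.0 | (0 | 0) | -c-> p21
  p15 = c.(0 + 0) | 0 | (0 | (c.0 + c.0)) | -c-> p20, -c-> p22
  p16 = c.(0 + 0) | a.0 | (0 | 0) | -a-> p22, -c-> p21
  p17 = (0 + 0) | 0 | ((0 | 0 + b.0) | (c.0 + c.0)) | -b-> p20, -c-> p23
  p18 = (0 + 0) | a.0 | ((0 | 0 + b.0) | 0) | -a-> p23, -b-> p21
  p19 = c.(0 + 0) | 0 | ((0 | 0 + b.0) | 0) | -b-> p22, -c-> p23
  p20 = (0 + 0) | 0 | (0 | (c.0 + c.0)) | -c-> p24
  p21 = (0 + 0) | a.0 | (0 | 0) | -a-> p24
  p22 = c.(0 + 0) | 0 | (0 | 0) | -c-> p24
  p23 = (0 + 0) | 0 | ((0 | 0 + b.0) | 0) | -b-> p24
  p24 = (0 + 0) | 0 | (0 | 0) | ·
Q's transition system — 24 states:
  q0 = c.(0 + 0) | c.a.0 | ((0 | 0 + b.0) | (c.0 + c.0)) | -b-> q1, -c-> q2, -c-> q3, -c-> q4
  q1 = c.(0 + 0) | c.a.0 | (0 | (c.0 + c.0)) | -c-> q5, -c-> q6, -c-> q7
  q2 = (0 + 0) | c.a.0 | ((0 | 0 + b.0) | (c.0 + c.0)) | -b-> q5, -c-> q8, -c-> q9
  q3 = c.(0 + 0) | a.0 | ((0 | 0 + b.0) | (c.0 + c.0)) | -a-> q10, -b-> q6, -c-> q11, -c-> q8
  q4 = c.(0 + 0) | c.a.0 | ((0 | 0 + b.0) | 0) | -b-> q7, -c-> q11, -c-> q9
  q5 = (0 + 0) | c.a.0 | (0 | (c.0 + c.0)) | -c-> q12, -c-> q13
  q6 = c.(0 + 0) | a.0 | (0 | (c.0 + c.0)) | -a-> q14, -c-> q12, -c-> q15
  q7 = c.(0 + 0) | c.a.0 | (0 | 0) | -c-> q13, -c-> q15
  q8 = (0 + 0) | a.0 | ((0 | 0 + b.0) | (c.0 + c.0)) | -a-> q16, -b-> q12, -c-> q17
  q9 = (0 + 0) | c.a.0 | ((0 | 0 + b.0) | 0) | -b-> q13, -c-> q17
  q10 = c.(0 + 0) | 0 | ((0 | 0 + b.0) | (c.0 + c.0)) | -b-> q14, -c-> q16, -c-> q18
  q11 = c.(0 + 0) | a.0 | ((0 | 0 + b.0) | 0) | -a-> q18, -b-> q15, -c-> q17
  q12 = (0 + 0) | a.0 | (0 | (c.0 + c.0)) | -a-> q19, -c-> q20
  q13 = (0 + 0) | c.a.0 | (0 | 0) | -c-> q20
  q14 = c.(0 + 0) | 0 | (0 | (c.0 + c.0)) | -c-> q19, -c-> q21
  q15 = c.(0 + 0) | a.0 | (0 | 0) | -a-> q21, -c-> q20
  q16 = (0 + 0) | 0 | ((0 | 0 + b.0) | (c.0 + c.0)) | -b-> q19, -c-> q22
  q17 = (0 + 0) | a.0 | ((0 | 0 + b.0) | 0) | -a-> q22, -b-> q20
  q18 = c.(0 + 0) | 0 | ((0 | 0 + b.0) | 0) | -b-> q21, -c-> q22
  q19 = (0 + 0) | 0 | (0 | (c.0 + c.0)) | -c-> q23
  q20 = (0 + 0) | a.0 | (0 | 0) | -a-> q23
  q21 = c.(0 + 0) | 0 | (0 | 0) | -c-> q23
  q22 = (0 + 0) | 0 | ((0 | 0 + b.0) | 0) | -b-> q23
  q23 = (0 + 0) | 0 | (0 | 0) | ·
Trace ⟨cccc⟩ through P, begin at {p0}:
  step 1 (c): {p1}
  step 2 (c): {p3, p4, p5}
  step 3 (c): {p10, p12, p9}
  step 4 (c): {p18}
  — P admits the full trace.
Trace ⟨cccc⟩ through Q, begin at {q0}:
  step 1 (c): {q2, q3, q4}
  step 2 (c): {q11, q8, q9}
  step 3 (c): {q17}
  step 4 (c): no successor for Q

cccc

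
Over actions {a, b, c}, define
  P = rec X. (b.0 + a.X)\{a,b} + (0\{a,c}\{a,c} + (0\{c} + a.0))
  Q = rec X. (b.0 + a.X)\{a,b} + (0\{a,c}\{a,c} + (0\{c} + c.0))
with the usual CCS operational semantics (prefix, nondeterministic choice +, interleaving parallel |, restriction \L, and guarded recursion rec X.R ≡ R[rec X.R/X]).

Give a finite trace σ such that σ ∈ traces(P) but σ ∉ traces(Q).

a

P's transition system — 2 states:
  u0 = rec X. (b.0 + a.X)\{a,b} + (0\{a,c}\{a,c} + (0\{c} + a.0)) has moves -a-> u1
  u1 = 0 has moves ∅
Q's transition system — 2 states:
  v0 = rec X. (b.0 + a.X)\{a,b} + (0\{a,c}\{a,c} + (0\{c} + c.0)) has moves -c-> v1
  v1 = 0 has moves ∅
Run σ = ⟨a⟩ on P: start {u0}
  after a @ step 1: {u1}
  ✓ P
Run σ = ⟨a⟩ on Q: start {v0}
  after a @ step 1: ∅  — Q cannot continue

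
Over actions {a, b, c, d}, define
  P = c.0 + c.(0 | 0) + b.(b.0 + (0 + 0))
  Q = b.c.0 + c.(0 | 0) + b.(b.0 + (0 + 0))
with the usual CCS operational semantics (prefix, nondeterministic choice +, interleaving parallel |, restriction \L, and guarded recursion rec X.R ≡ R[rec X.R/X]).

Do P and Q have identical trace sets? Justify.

P's transition system — 4 states:
  p0 = c.0 + c.(0 | 0) + b.(b.0 + (0 + 0)) | -b-> p1, -c-> p2, -c-> p3
  p1 = b.0 + (0 + 0) | -b-> p2
  p2 = 0 | stopped
  p3 = 0 | 0 | stopped
Q's transition system — 5 states:
  q0 = b.c.0 + c.(0 | 0) + b.(b.0 + (0 + 0)) | -b-> q1, -b-> q2, -c-> q3
  q1 = b.0 + (0 + 0) | -b-> q4
  q2 = c.0 | -c-> q4
  q3 = 0 | 0 | stopped
  q4 = 0 | stopped
Executing bc from Q (initial set {q0}):
  after b @ step 1: {q1, q2}
  after c @ step 2: {q4}
  Q completes σ.
Executing bc from P (initial set {p0}):
  after b @ step 1: {p1}
  after c @ step 2: ∅  — P cannot continue

NO — witness ⟨bc⟩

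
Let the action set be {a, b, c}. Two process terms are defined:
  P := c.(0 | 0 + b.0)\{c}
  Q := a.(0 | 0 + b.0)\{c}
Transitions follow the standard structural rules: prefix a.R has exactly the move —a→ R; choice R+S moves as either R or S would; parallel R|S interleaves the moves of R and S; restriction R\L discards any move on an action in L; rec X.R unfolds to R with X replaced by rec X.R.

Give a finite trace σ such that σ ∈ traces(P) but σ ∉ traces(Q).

c

LTS(P): 3 reachable states
  u0 = c.(0 | 0 + b.0)\{c} :: —c→ u1
  u1 = (0 | 0 + b.0)\{c} :: —b→ u2
  u2 = 0\{c} :: ∅
LTS(Q): 3 reachable states
  v0 = a.(0 | 0 + b.0)\{c} :: —a→ v1
  v1 = (0 | 0 + b.0)\{c} :: —b→ v2
  v2 = 0\{c} :: ∅
Executing c from P (initial set {u0}):
  [1] c ⇒ {u1}
  — P admits the full trace.
Executing c from Q (initial set {v0}):
  [1] c ⇒ no successor for Q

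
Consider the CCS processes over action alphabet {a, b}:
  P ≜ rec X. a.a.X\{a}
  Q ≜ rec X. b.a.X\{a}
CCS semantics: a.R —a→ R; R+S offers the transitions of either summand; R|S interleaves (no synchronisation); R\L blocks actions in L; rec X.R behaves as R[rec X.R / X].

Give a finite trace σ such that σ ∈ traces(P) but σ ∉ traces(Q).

P's transition system — 3 states:
  m0 = rec X. a.a.X\{a} has moves -a-> m1
  m1 = a.(rec X. a.a.X\{a})\{a} has moves -a-> m2
  m2 = (rec X. a.a.X\{a})\{a} has moves ·
Q's transition system — 4 states:
  n0 = rec X. b.a.X\{a} has moves -b-> n1
  n1 = a.(rec X. b.a.X\{a})\{a} has moves -a-> n2
  n2 = (rec X. b.a.X\{a})\{a} has moves -b-> n3
  n3 = (a.(rec X. b.a.X\{a})\{a})\{a} has moves ·
Trace ⟨a⟩ through P, begin at {m0}:
  after a @ step 1: {m1}
  P completes σ.
Trace ⟨a⟩ through Q, begin at {n0}:
  after a @ step 1: ∅  — Q cannot continue

a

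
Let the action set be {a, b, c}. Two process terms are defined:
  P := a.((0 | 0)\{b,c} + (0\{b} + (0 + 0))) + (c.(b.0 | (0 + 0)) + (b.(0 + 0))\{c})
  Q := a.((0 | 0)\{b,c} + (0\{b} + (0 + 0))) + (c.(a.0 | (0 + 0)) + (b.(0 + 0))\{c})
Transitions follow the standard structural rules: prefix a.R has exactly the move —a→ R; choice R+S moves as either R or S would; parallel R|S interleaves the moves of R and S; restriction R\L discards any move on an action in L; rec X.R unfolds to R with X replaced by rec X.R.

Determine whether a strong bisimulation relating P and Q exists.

P's transition system — 5 states:
  p0 = a.((0 | 0)\{b,c} + (0\{b} + (0 + 0))) + (c.(b.0 | (0 + 0)) + (b.(0 + 0))\{c}) :: =a=> p1, =b=> p2, =c=> p3
  p1 = (0 | 0)\{b,c} + (0\{b} + (0 + 0)) :: ∅
  p2 = (0 + 0)\{c} :: ∅
  p3 = b.0 | (0 + 0) :: =b=> p4
  p4 = 0 | (0 + 0) :: ∅
Q's transition system — 5 states:
  q0 = a.((0 | 0)\{b,c} + (0\{b} + (0 + 0))) + (c.(a.0 | (0 + 0)) + (b.(0 + 0))\{c}) :: =a=> q1, =b=> q2, =c=> q3
  q1 = (0 | 0)\{b,c} + (0\{b} + (0 + 0)) :: ∅
  q2 = (0 + 0)\{c} :: ∅
  q3 = a.0 | (0 + 0) :: =a=> q4
  q4 = 0 | (0 + 0) :: ∅
Bisimilarity quotient blocks:
  B0 = {p0}
  B1 = {p1, p2, p4, q1, q2, q4}
  B2 = {p3}
  B3 = {q0}
  B4 = {q3}
p0 ∈ B0, q0 ∈ B3 → different blocks

NO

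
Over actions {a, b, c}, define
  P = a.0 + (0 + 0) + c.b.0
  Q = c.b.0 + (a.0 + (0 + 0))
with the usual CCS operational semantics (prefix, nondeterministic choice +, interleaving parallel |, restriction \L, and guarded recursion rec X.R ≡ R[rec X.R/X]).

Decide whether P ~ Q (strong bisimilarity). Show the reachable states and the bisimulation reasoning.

P ~ Q

Reachable graph of P (3 states):
  m0 = a.0 + (0 + 0) + c.b.0 → ··a··> m1, ··c··> m2
  m1 = 0 → deadlocked
  m2 = b.0 → ··b··> m1
Reachable graph of Q (3 states):
  n0 = c.b.0 + (a.0 + (0 + 0)) → ··a··> n1, ··c··> n2
  n1 = 0 → deadlocked
  n2 = b.0 → ··b··> n1
Partition-refinement fixed point:
  B0 = {m0, n0}
  B1 = {m1, n1}
  B2 = {m2, n2}
m0 ∈ B0, n0 ∈ B0 → same block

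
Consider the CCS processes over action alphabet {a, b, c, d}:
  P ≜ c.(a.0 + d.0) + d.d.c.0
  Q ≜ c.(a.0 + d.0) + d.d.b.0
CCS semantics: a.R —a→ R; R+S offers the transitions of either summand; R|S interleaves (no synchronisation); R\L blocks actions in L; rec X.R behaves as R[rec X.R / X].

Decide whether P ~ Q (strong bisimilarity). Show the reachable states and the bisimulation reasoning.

LTS(P): 5 reachable states
  u0 = c.(a.0 + d.0) + d.d.c.0 :: ··c··> u1, ··d··> u2
  u1 = a.0 + d.0 :: ··a··> u3, ··d··> u3
  u2 = d.c.0 :: ··d··> u4
  u3 = 0 :: (no moves)
  u4 = c.0 :: ··c··> u3
LTS(Q): 5 reachable states
  v0 = c.(a.0 + d.0) + d.d.b.0 :: ··c··> v1, ··d··> v2
  v1 = a.0 + d.0 :: ··a··> v3, ··d··> v3
  v2 = d.b.0 :: ··d··> v4
  v3 = 0 :: (no moves)
  v4 = b.0 :: ··b··> v3
Bisimilarity quotient blocks:
  B0 = {u0}
  B1 = {u2}
  B2 = {u4}
  B3 = {u3, v3}
  B4 = {u1, v1}
  B5 = {v0}
  B6 = {v2}
  B7 = {v4}
u0 ∈ B0, v0 ∈ B5 → different blocks

P ≁ Q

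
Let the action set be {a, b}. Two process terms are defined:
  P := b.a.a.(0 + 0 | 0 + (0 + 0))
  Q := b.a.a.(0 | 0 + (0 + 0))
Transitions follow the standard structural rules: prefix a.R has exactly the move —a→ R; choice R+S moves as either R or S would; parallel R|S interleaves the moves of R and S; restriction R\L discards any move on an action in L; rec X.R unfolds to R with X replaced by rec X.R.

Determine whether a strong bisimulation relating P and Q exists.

bisimilar

P's transition system — 4 states:
  s0 = b.a.a.(0 + 0 | 0 + (0 + 0)) has moves =b=> s1
  s1 = a.a.(0 + 0 | 0 + (0 + 0)) has moves =a=> s2
  s2 = a.(0 + 0 | 0 + (0 + 0)) has moves =a=> s3
  s3 = 0 + 0 | 0 + (0 + 0) has moves (no moves)
Q's transition system — 4 states:
  t0 = b.a.a.(0 | 0 + (0 + 0)) has moves =b=> t1
  t1 = a.a.(0 | 0 + (0 + 0)) has moves =a=> t2
  t2 = a.(0 | 0 + (0 + 0)) has moves =a=> t3
  t3 = 0 | 0 + (0 + 0) has moves (no moves)
Coarsest stable partition (strong bisimilarity classes):
  B0 = {s0, t0}
  B1 = {s1, t1}
  B2 = {s2, t2}
  B3 = {s3, t3}
s0 ∈ B0, t0 ∈ B0 → same block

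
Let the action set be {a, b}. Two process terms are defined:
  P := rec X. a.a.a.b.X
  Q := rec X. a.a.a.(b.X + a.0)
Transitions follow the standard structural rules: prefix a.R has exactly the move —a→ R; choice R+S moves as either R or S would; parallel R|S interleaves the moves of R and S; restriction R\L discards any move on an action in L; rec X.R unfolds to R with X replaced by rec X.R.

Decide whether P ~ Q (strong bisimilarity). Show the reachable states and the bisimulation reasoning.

P ≁ Q

Reachable graph of P (4 states):
  u0 = rec X. a.a.a.b.X | —a→ u1
  u1 = a.a.b.(rec X. a.a.a.b.X) | —a→ u2
  u2 = a.b.(rec X. a.a.a.b.X) | —a→ u3
  u3 = b.(rec X. a.a.a.b.X) | —b→ u0
Reachable graph of Q (5 states):
  v0 = rec X. a.a.a.(b.X + a.0) | —a→ v1
  v1 = a.a.(b.(rec X. a.a.a.(b.X + a.0)) + a.0) | —a→ v2
  v2 = a.(b.(rec X. a.a.a.(b.X + a.0)) + a.0) | —a→ v3
  v3 = b.(rec X. a.a.a.(b.X + a.0)) + a.0 | —a→ v4, —b→ v0
  v4 = 0 | ·
Bisimilarity quotient blocks:
  B0 = {u0}
  B1 = {u1}
  B2 = {u2}
  B3 = {u3}
  B4 = {v0}
  B5 = {v1}
  B6 = {v2}
  B7 = {v3}
  B8 = {v4}
u0 ∈ B0, v0 ∈ B4 → different blocks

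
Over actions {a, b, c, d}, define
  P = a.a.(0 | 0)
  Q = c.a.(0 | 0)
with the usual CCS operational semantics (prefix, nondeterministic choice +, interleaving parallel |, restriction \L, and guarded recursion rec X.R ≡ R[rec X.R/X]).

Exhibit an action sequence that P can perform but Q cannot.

a

LTS(P): 3 reachable states
  s0 = a.a.(0 | 0) | --a--▸ s1
  s1 = a.(0 | 0) | --a--▸ s2
  s2 = 0 | 0 | deadlocked
LTS(Q): 3 reachable states
  t0 = c.a.(0 | 0) | --c--▸ t1
  t1 = a.(0 | 0) | --a--▸ t2
  t2 = 0 | 0 | deadlocked
Run σ = ⟨a⟩ on P: start {s0}
  [1] a ⇒ {s1}
  P completes σ.
Run σ = ⟨a⟩ on Q: start {t0}
  [1] a ⇒ ∅ (Q stuck)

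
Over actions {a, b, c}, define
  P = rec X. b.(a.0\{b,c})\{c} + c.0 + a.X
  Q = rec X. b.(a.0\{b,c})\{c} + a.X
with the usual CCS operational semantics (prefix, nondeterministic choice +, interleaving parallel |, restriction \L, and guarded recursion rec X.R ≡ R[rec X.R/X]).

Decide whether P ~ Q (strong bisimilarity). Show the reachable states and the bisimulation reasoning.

NO

Reachable graph of P (4 states):
  m0 = rec X. b.(a.0\{b,c})\{c} + c.0 + a.X ⊢ -a-> m0, -b-> m1, -c-> m2
  m1 = (a.0\{b,c})\{c} ⊢ -a-> m3
  m2 = 0 ⊢ stopped
  m3 = 0\{b,c}\{c} ⊢ stopped
Reachable graph of Q (3 states):
  n0 = rec X. b.(a.0\{b,c})\{c} + a.X ⊢ -a-> n0, -b-> n1
  n1 = (a.0\{b,c})\{c} ⊢ -a-> n2
  n2 = 0\{b,c}\{c} ⊢ stopped
Bisimilarity quotient blocks:
  B0 = {m0}
  B1 = {m1, n1}
  B2 = {m2, m3, n2}
  B3 = {n0}
m0 ∈ B0, n0 ∈ B3 → different blocks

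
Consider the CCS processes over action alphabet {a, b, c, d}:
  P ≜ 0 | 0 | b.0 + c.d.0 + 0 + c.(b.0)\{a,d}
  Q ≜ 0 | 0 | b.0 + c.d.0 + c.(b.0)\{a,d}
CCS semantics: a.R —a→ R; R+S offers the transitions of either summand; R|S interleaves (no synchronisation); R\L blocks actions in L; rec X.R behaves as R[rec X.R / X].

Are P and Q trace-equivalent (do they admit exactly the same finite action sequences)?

YES

Reachable graph of P (6 states):
  m0 = 0 | 0 | b.0 + c.d.0 + 0 + c.(b.0)\{a,d} :: --b--▸ m1, --c--▸ m2, --c--▸ m3
  m1 = 0 | 0 | 0 :: stopped
  m2 = (b.0)\{a,d} :: --b--▸ m4
  m3 = d.0 :: --d--▸ m5
  m4 = 0\{a,d} :: stopped
  m5 = 0 :: stopped
Reachable graph of Q (6 states):
  n0 = 0 | 0 | b.0 + c.d.0 + c.(b.0)\{a,d} :: --b--▸ n1, --c--▸ n2, --c--▸ n3
  n1 = 0 | 0 | 0 :: stopped
  n2 = (b.0)\{a,d} :: --b--▸ n4
  n3 = d.0 :: --d--▸ n5
  n4 = 0\{a,d} :: stopped
  n5 = 0 :: stopped
Bisimilarity quotient blocks:
  B0 = {m0, n0}
  B1 = {m3, n3}
  B2 = {m1, m4, m5, n1, n4, n5}
  B3 = {m2, n2}
m0 ∈ B0, n0 ∈ B0 → same block
Bisimilar ⇒ trace-equivalent.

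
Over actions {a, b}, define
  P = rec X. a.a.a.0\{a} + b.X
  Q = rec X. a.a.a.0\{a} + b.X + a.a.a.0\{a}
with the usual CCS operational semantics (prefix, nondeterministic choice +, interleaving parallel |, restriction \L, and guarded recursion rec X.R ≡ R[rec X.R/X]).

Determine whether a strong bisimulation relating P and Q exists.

LTS(P): 4 reachable states
  s0 = rec X. a.a.a.0\{a} + b.X :: -a-> s1, -b-> s0
  s1 = a.a.0\{a} :: -a-> s2
  s2 = a.0\{a} :: -a-> s3
  s3 = 0\{a} :: stopped
LTS(Q): 4 reachable states
  t0 = rec X. a.a.a.0\{a} + b.X + a.a.a.0\{a} :: -a-> t1, -b-> t0
  t1 = a.a.0\{a} :: -a-> t2
  t2 = a.0\{a} :: -a-> t3
  t3 = 0\{a} :: stopped
Partition-refinement fixed point:
  B0 = {s0, t0}
  B1 = {s1, t1}
  B2 = {s2, t2}
  B3 = {s3, t3}
s0 ∈ B0, t0 ∈ B0 → same block

P ~ Q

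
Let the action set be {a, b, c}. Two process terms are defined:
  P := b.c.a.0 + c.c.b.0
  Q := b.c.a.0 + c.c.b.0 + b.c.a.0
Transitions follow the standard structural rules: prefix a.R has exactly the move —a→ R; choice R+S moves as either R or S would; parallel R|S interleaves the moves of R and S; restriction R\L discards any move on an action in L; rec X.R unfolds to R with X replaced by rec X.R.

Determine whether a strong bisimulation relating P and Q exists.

Reachable graph of P (6 states):
  s0 = b.c.a.0 + c.c.b.0 | =b=> s1, =c=> s2
  s1 = c.a.0 | =c=> s3
  s2 = c.b.0 | =c=> s4
  s3 = a.0 | =a=> s5
  s4 = b.0 | =b=> s5
  s5 = 0 | stopped
Reachable graph of Q (6 states):
  t0 = b.c.a.0 + c.c.b.0 + b.c.a.0 | =b=> t1, =c=> t2
  t1 = c.a.0 | =c=> t3
  t2 = c.b.0 | =c=> t4
  t3 = a.0 | =a=> t5
  t4 = b.0 | =b=> t5
  t5 = 0 | stopped
Partition-refinement fixed point:
  B0 = {s0, t0}
  B1 = {s1, t1}
  B2 = {s3, t3}
  B3 = {s5, t5}
  B4 = {s2, t2}
  B5 = {s4, t4}
s0 ∈ B0, t0 ∈ B0 → same block

YES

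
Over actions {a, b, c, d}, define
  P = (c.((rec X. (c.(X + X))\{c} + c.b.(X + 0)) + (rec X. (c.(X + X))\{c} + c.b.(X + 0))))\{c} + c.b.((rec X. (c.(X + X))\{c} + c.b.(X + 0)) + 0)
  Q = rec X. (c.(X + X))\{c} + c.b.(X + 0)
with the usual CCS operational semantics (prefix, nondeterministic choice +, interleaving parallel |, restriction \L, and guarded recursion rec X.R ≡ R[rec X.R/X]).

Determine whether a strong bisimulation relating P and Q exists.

P's transition system — 3 states:
  m0 = (c.((rec X. (c.(X + X))\{c} + c.b.(X + 0)) + (rec X. (c.(X + X))\{c} + c.b.(X + 0))))\{c} + c.b.((rec X. (c.(X + X))\{c} + c.b.(X + 0)) + 0) has moves -c-> m1
  m1 = b.((rec X. (c.(X + X))\{c} + c.b.(X + 0)) + 0) has moves -b-> m2
  m2 = (rec X. (c.(X + X))\{c} + c.b.(X + 0)) + 0 has moves -c-> m1
Q's transition system — 3 states:
  n0 = rec X. (c.(X + X))\{c} + c.b.(X + 0) has moves -c-> n1
  n1 = b.((rec X. (c.(X + X))\{c} + c.b.(X + 0)) + 0) has moves -b-> n2
  n2 = (rec X. (c.(X + X))\{c} + c.b.(X + 0)) + 0 has moves -c-> n1
Partition-refinement fixed point:
  B0 = {m0, m2, n0, n2}
  B1 = {m1, n1}
m0 ∈ B0, n0 ∈ B0 → same block

bisimilar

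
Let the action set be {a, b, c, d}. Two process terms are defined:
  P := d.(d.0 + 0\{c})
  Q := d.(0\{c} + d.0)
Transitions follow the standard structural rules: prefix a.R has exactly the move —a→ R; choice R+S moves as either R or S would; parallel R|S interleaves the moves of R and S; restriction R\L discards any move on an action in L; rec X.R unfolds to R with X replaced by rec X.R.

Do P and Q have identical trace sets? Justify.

trace-equivalent

P's transition system — 3 states:
  p0 = d.(d.0 + 0\{c}) has moves —d→ p1
  p1 = d.0 + 0\{c} has moves —d→ p2
  p2 = 0 has moves ·
Q's transition system — 3 states:
  q0 = d.(0\{c} + d.0) has moves —d→ q1
  q1 = 0\{c} + d.0 has moves —d→ q2
  q2 = 0 has moves ·
Bisimilarity quotient blocks:
  B0 = {p0, q0}
  B1 = {p1, q1}
  B2 = {p2, q2}
p0 ∈ B0, q0 ∈ B0 → same block
Bisimilar ⇒ trace-equivalent.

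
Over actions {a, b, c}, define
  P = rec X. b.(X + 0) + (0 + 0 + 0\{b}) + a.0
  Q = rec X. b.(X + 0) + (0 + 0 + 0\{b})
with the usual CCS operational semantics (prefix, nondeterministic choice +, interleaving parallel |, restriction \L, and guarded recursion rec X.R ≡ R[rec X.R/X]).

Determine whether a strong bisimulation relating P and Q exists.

not bisimilar

LTS(P): 3 reachable states
  u0 = rec X. b.(X + 0) + (0 + 0 + 0\{b}) + a.0 → -a-> u1, -b-> u2
  u1 = 0 → deadlocked
  u2 = (rec X. b.(X + 0) + (0 + 0 + 0\{b}) + a.0) + 0 → -a-> u1, -b-> u2
LTS(Q): 2 reachable states
  v0 = rec X. b.(X + 0) + (0 + 0 + 0\{b}) → -b-> v1
  v1 = (rec X. b.(X + 0) + (0 + 0 + 0\{b})) + 0 → -b-> v1
Partition-refinement fixed point:
  B0 = {u0, u2}
  B1 = {u1}
  B2 = {v0, v1}
u0 ∈ B0, v0 ∈ B2 → different blocks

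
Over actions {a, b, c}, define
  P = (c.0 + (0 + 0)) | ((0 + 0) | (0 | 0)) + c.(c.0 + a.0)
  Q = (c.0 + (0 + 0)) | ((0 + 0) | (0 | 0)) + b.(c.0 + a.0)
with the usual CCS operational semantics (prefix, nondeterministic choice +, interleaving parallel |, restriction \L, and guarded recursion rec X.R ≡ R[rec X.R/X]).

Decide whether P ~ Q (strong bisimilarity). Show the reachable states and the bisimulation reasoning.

NO

P's transition system — 4 states:
  u0 = (c.0 + (0 + 0)) | ((0 + 0) | (0 | 0)) + c.(c.0 + a.0) has moves -c-> u1, -c-> u2
  u1 = 0 | ((0 + 0) | (0 | 0)) has moves stopped
  u2 = c.0 + a.0 has moves -a-> u3, -c-> u3
  u3 = 0 has moves stopped
Q's transition system — 4 states:
  v0 = (c.0 + (0 + 0)) | ((0 + 0) | (0 | 0)) + b.(c.0 + a.0) has moves -b-> v1, -c-> v2
  v1 = c.0 + a.0 has moves -a-> v3, -c-> v3
  v2 = 0 | ((0 + 0) | (0 | 0)) has moves stopped
  v3 = 0 has moves stopped
Partition-refinement fixed point:
  B0 = {u0}
  B1 = {u1, u3, v2, v3}
  B2 = {u2, v1}
  B3 = {v0}
u0 ∈ B0, v0 ∈ B3 → different blocks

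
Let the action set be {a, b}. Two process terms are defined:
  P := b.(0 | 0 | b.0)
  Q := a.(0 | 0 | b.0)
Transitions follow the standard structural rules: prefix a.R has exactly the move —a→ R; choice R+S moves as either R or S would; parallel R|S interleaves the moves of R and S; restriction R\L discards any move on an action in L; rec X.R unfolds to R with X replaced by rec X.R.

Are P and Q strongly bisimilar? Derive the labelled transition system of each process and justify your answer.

P ≁ Q

Reachable graph of P (3 states):
  m0 = b.(0 | 0 | b.0) has moves —b→ m1
  m1 = 0 | 0 | b.0 has moves —b→ m2
  m2 = 0 | 0 | 0 has moves ·
Reachable graph of Q (3 states):
  n0 = a.(0 | 0 | b.0) has moves —a→ n1
  n1 = 0 | 0 | b.0 has moves —b→ n2
  n2 = 0 | 0 | 0 has moves ·
Partition-refinement fixed point:
  B0 = {m0}
  B1 = {m1, n1}
  B2 = {m2, n2}
  B3 = {n0}
m0 ∈ B0, n0 ∈ B3 → different blocks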